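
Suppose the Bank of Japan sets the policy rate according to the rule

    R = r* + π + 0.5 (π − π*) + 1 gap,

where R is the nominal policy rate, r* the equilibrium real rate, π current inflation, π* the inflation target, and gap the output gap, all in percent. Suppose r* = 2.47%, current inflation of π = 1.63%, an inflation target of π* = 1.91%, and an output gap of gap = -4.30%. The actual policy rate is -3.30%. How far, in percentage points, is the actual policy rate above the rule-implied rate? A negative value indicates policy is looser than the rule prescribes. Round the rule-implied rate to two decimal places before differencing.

-2.96 pp

R = 2.47 + 1.63 + 0.5 × (1.63 − 1.91) + 1 × (-4.30)
   = 2.47 + 1.63 − 0.14 − 4.3 = -0.34
Deviation = -3.30 − (-0.34) = -2.96 pp.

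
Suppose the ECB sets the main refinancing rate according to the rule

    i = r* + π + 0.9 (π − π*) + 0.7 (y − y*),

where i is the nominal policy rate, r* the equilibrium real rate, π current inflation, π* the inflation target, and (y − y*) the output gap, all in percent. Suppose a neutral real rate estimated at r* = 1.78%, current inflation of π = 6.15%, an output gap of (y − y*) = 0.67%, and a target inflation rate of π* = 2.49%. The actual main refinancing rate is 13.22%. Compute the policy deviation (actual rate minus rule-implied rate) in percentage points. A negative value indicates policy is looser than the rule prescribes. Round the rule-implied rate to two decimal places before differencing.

i = 1.78 + 6.15 + 0.9 × (6.15 − 2.49) + 0.7 × 0.67
   = 1.78 + 6.15 + 3.294 + 0.469 = 11.69
Deviation = 13.22 − 11.69 = 1.53 pp.

1.53 pp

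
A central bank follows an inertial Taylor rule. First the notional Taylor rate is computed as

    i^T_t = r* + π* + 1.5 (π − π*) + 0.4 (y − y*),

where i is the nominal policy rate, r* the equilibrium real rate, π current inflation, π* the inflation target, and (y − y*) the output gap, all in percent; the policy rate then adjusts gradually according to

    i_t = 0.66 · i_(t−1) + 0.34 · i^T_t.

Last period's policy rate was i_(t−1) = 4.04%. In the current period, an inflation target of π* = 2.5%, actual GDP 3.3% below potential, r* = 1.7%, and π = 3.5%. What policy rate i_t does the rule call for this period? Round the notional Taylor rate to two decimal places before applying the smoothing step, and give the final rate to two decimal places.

4.16%

Output 3.3% below potential → (y − y*) = -3.3.
i^T_t = 1.7 + 2.5 + 1.5 × (3.5 − 2.5) + 0.4 × (-3.3)
   = 1.7 + 2.5 + 1.5 − 1.32 = 4.38
i_t = 0.66 × 4.04 + 0.34 × 4.38 = 2.6664 + 1.4892 = 4.16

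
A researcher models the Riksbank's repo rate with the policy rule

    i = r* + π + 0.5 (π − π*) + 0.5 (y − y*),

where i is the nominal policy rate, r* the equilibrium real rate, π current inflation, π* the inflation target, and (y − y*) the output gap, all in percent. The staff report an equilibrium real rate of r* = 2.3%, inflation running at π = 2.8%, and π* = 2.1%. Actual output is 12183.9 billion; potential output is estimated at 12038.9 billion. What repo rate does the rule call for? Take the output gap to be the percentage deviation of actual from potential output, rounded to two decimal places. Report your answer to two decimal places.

Output gap = 100 × (12183.9 − 12038.9) / 12038.9 = 1.20%.
i = 2.30 + 2.80 + 0.5 × (2.80 − 2.10) + 0.5 × 1.20
   = 2.30 + 2.8 + 0.35 + 0.6 = 6.05

6.05%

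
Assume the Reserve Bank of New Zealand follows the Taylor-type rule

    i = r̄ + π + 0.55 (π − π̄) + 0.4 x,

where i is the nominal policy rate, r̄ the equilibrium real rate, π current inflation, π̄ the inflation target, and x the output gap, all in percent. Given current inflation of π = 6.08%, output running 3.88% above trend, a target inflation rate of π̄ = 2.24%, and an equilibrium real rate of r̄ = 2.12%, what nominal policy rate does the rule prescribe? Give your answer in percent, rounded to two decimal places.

Output 3.88% above potential → x = 3.88.
i = 2.12 + 6.08 + 0.55 × (6.08 − 2.24) + 0.4 × 3.88
   = 2.12 + 6.08 + 2.112 + 1.552 = 11.86

11.86%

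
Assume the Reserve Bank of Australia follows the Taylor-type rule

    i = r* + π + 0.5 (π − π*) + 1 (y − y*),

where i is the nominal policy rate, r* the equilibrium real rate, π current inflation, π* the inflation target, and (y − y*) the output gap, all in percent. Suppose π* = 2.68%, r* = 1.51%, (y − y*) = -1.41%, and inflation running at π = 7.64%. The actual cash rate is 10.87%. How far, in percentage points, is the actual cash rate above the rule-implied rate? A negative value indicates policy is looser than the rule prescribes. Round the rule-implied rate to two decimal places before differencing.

0.65 pp

i = 1.51 + 7.64 + 0.5 × (7.64 − 2.68) + 1 × (-1.41)
   = 1.51 + 7.64 + 2.48 − 1.41 = 10.22
Deviation = 10.87 − 10.22 = 0.65 pp.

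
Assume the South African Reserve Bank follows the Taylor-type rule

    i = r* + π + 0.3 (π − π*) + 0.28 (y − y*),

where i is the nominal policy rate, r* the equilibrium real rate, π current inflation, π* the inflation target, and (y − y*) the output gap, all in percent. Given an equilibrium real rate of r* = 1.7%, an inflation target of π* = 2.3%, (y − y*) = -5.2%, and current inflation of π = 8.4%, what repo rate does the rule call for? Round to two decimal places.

10.47%

i = 1.7 + 8.4 + 0.3 × (8.4 − 2.3) + 0.28 × (-5.2)
   = 1.7 + 8.4 + 1.83 − 1.456 = 10.47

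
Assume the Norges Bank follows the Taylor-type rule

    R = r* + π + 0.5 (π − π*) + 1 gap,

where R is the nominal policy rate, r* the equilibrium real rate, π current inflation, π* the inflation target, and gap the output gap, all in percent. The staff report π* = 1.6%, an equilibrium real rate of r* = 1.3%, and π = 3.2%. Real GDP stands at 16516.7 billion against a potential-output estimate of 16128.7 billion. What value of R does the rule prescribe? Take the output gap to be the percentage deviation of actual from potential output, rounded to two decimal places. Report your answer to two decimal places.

7.71%

Output gap = 100 × (16516.7 − 16128.7) / 16128.7 = 2.41%.
R = 1.30 + 3.20 + 0.5 × (3.20 − 1.60) + 1 × 2.41
   = 1.30 + 3.2 + 0.8 + 2.41 = 7.71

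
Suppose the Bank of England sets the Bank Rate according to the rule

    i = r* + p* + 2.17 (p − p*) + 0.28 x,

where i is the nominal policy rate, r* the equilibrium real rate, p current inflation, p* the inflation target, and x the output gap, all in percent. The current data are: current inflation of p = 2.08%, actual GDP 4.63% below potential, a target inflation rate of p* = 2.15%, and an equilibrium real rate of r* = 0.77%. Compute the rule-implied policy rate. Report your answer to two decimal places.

Output 4.63% below potential → x = -4.63.
i = 0.77 + 2.15 + 2.17 × (2.08 − 2.15) + 0.28 × (-4.63)
   = 0.77 + 2.15 − 0.1519 − 1.2964 = 1.47

1.47%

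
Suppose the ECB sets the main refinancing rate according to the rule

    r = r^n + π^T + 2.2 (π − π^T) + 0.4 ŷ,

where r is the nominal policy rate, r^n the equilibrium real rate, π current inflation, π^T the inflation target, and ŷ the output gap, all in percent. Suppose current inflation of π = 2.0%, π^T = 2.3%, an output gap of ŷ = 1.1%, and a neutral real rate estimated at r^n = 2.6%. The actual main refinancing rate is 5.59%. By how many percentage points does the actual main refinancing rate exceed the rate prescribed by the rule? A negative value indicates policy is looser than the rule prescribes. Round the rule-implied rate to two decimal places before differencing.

0.91 pp

r = 2.6 + 2.3 + 2.2 × (2.0 − 2.3) + 0.4 × 1.1
   = 2.6 + 2.3 − 0.66 + 0.44 = 4.68
Deviation = 5.59 − 4.68 = 0.91 pp.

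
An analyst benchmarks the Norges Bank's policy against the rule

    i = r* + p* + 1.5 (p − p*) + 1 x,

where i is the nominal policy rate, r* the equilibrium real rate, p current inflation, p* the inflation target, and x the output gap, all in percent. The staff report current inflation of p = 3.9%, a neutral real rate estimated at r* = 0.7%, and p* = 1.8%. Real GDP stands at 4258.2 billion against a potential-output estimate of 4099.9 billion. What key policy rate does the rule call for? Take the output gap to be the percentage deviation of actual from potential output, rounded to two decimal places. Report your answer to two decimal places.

9.51%

Output gap = 100 × (4258.2 − 4099.9) / 4099.9 = 3.86%.
i = 0.70 + 1.80 + 1.5 × (3.90 − 1.80) + 1 × 3.86
   = 0.70 + 1.8 + 3.15 + 3.86 = 9.51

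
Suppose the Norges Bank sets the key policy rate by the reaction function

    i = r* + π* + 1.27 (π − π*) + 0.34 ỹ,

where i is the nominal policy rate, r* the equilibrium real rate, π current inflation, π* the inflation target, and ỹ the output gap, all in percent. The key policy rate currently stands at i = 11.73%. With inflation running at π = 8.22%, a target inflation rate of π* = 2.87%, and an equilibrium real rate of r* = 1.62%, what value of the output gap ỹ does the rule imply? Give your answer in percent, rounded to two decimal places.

1.31%

0.34 ỹ = 11.73 − 1.62 − 2.87 − 1.27 × (8.22 − 2.87) = 0.4455
ỹ = 0.4455 / 0.34 = 1.31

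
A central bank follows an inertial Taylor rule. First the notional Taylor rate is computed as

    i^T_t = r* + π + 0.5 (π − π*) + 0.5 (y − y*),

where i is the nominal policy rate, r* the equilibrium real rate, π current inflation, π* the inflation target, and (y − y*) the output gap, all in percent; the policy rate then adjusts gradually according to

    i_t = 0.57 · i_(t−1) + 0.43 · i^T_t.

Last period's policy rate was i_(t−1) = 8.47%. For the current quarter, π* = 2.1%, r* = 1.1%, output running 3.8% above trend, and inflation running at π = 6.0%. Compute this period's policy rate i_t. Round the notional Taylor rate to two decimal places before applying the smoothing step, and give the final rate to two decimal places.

Output 3.8% above potential → (y − y*) = 3.8.
i^T_t = 1.1 + 6.0 + 0.5 × (6.0 − 2.1) + 0.5 × 3.8
   = 1.1 + 6 + 1.95 + 1.9 = 10.95
i_t = 0.57 × 8.47 + 0.43 × 10.95 = 4.8279 + 4.7085 = 9.54

9.54%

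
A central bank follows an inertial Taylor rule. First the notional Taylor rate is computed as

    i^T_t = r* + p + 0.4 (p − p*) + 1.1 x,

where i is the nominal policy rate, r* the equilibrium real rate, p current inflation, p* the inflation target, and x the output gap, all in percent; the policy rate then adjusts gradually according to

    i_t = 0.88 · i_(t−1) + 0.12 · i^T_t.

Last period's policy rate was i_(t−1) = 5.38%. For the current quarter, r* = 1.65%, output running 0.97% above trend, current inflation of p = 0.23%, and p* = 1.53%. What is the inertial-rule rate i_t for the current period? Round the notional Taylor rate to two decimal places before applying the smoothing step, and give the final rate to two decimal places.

5.03%

Output 0.97% above potential → x = 0.97.
i^T_t = 1.65 + 0.23 + 0.4 × (0.23 − 1.53) + 1.1 × 0.97
   = 1.65 + 0.23 − 0.52 + 1.067 = 2.43
i_t = 0.88 × 5.38 + 0.12 × 2.43 = 4.7344 + 0.2916 = 5.03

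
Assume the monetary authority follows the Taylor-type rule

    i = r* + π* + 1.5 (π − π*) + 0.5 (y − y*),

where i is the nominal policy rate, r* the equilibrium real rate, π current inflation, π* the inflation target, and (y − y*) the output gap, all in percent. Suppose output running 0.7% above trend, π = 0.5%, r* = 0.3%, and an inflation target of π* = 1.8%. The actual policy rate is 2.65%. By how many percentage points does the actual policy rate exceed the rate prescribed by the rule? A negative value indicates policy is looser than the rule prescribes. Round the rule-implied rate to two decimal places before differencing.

Output 0.7% above potential → (y − y*) = 0.7.
i = 0.3 + 1.8 + 1.5 × (0.5 − 1.8) + 0.5 × 0.7
   = 0.3 + 1.8 − 1.95 + 0.35 = 0.50
Deviation = 2.65 − 0.50 = 2.15 pp.

2.15 pp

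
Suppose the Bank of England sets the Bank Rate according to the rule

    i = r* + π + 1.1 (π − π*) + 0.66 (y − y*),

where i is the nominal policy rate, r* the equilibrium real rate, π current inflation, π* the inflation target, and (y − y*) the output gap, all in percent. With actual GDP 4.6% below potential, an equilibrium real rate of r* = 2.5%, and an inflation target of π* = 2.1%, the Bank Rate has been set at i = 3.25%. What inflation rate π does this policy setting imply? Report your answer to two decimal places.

Output 4.6% below potential → (y − y*) = -4.6.
Collecting π: i = r* + (1 + 1.1) π − 1.1 π* + 0.66 (y − y*)
2.1 π = 3.25 − 2.5 + 1.1 × 2.1 − 0.66 × (-4.6) = 6.096
π = 6.096 / 2.1 = 2.90

2.90%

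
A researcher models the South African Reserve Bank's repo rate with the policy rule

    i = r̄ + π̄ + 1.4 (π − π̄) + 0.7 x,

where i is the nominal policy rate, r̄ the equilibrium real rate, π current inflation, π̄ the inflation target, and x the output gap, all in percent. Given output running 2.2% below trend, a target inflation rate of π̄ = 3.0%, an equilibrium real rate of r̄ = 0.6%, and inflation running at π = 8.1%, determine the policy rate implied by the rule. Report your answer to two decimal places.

9.20%

Output 2.2% below potential → x = -2.2.
i = 0.6 + 3.0 + 1.4 × (8.1 − 3.0) + 0.7 × (-2.2)
   = 0.6 + 3 + 7.14 − 1.54 = 9.20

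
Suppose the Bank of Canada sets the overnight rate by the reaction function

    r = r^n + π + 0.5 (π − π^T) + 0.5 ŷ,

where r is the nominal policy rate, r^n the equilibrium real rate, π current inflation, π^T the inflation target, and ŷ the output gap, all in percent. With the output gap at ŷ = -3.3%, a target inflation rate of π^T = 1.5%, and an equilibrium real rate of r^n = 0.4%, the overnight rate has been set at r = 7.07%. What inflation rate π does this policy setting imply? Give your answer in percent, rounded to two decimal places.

Collecting π: r = r^n + (1 + 0.5) π − 0.5 π^T + 0.5 ŷ
1.5 π = 7.07 − 0.4 + 0.5 × 1.5 − 0.5 × (-3.3) = 9.07
π = 9.07 / 1.5 = 6.05

6.05%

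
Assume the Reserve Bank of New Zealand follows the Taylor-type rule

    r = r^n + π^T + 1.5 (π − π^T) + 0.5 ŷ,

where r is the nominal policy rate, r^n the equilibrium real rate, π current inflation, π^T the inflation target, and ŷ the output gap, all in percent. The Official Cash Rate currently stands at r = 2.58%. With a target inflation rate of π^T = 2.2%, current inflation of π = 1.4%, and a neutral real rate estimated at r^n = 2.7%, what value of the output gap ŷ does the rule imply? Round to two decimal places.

-2.24%

0.5 ŷ = 2.58 − 2.7 − 2.2 − 1.5 × (1.4 − 2.2) = -1.12
ŷ = -1.12 / 0.5 = -2.24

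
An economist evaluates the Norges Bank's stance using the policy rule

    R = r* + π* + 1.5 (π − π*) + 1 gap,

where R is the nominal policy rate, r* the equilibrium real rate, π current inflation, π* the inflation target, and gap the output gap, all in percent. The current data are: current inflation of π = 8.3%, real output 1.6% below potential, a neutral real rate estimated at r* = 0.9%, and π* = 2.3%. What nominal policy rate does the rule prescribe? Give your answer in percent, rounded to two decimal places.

10.60%

Output 1.6% below potential → gap = -1.6.
R = 0.9 + 2.3 + 1.5 × (8.3 − 2.3) + 1 × (-1.6)
   = 0.9 + 2.3 + 9 − 1.6 = 10.60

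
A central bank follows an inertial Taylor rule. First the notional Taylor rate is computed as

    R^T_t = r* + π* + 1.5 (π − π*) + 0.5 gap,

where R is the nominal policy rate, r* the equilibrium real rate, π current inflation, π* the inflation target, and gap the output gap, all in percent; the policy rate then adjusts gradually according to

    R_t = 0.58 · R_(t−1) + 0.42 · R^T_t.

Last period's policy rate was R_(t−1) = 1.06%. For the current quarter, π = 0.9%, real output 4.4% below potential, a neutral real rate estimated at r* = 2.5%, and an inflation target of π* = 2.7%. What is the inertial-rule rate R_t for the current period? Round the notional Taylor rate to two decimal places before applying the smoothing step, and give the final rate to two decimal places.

0.74%

Output 4.4% below potential → gap = -4.4.
R^T_t = 2.5 + 2.7 + 1.5 × (0.9 − 2.7) + 0.5 × (-4.4)
   = 2.5 + 2.7 − 2.7 − 2.2 = 0.30
R_t = 0.58 × 1.06 + 0.42 × 0.30 = 0.6148 + 0.126 = 0.74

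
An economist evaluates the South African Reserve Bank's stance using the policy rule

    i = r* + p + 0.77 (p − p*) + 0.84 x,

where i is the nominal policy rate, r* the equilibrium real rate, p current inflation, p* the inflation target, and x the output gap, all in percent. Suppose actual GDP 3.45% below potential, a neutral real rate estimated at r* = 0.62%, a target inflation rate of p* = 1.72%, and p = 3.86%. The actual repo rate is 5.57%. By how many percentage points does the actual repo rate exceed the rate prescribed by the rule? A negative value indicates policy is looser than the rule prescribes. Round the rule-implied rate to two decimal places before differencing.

2.34 pp

Output 3.45% below potential → x = -3.45.
i = 0.62 + 3.86 + 0.77 × (3.86 − 1.72) + 0.84 × (-3.45)
   = 0.62 + 3.86 + 1.6478 − 2.898 = 3.23
Deviation = 5.57 − 3.23 = 2.34 pp.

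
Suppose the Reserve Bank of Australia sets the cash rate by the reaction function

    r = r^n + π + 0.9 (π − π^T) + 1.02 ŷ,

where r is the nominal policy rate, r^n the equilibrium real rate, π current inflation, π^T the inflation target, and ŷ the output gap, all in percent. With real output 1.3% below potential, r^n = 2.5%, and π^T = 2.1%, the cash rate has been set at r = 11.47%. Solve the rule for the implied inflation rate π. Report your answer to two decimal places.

Output 1.3% below potential → ŷ = -1.3.
Collecting π: r = r^n + (1 + 0.9) π − 0.9 π^T + 1.02 ŷ
1.9 π = 11.47 − 2.5 + 0.9 × 2.1 − 1.02 × (-1.3) = 12.186
π = 12.186 / 1.9 = 6.41

6.41%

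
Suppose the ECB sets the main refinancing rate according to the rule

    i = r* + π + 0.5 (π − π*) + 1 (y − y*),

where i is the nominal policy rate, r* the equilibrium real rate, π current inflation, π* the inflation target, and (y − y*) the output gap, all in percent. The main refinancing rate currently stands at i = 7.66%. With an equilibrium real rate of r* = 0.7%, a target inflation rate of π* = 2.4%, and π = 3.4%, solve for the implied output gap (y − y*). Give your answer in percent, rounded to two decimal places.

1 (y − y*) = 7.66 − 0.7 − 3.4 − 0.5 × (3.4 − 2.4) = 3.06
(y − y*) = 3.06 / 1 = 3.06

3.06%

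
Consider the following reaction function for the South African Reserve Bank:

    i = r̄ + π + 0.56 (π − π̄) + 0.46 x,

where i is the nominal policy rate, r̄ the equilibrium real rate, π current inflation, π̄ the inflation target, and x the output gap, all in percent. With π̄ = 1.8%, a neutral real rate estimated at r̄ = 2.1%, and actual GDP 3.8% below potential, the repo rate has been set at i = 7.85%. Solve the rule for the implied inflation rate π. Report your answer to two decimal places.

Output 3.8% below potential → x = -3.8.
Collecting π: i = r̄ + (1 + 0.56) π − 0.56 π̄ + 0.46 x
1.56 π = 7.85 − 2.1 + 0.56 × 1.8 − 0.46 × (-3.8) = 8.506
π = 8.506 / 1.56 = 5.45

5.45%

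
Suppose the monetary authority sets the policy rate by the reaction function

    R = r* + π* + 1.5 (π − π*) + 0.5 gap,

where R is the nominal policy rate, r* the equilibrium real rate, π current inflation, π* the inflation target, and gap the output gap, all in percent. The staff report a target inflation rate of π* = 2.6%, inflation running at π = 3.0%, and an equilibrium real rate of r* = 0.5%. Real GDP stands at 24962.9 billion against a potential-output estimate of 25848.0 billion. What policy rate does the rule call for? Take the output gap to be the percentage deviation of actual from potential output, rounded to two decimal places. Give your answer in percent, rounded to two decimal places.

1.99%

Output gap = 100 × (24962.9 − 25848.0) / 25848.0 = -3.42%.
R = 0.50 + 2.60 + 1.5 × (3.00 − 2.60) + 0.5 × (-3.42)
   = 0.50 + 2.6 + 0.6 − 1.71 = 1.99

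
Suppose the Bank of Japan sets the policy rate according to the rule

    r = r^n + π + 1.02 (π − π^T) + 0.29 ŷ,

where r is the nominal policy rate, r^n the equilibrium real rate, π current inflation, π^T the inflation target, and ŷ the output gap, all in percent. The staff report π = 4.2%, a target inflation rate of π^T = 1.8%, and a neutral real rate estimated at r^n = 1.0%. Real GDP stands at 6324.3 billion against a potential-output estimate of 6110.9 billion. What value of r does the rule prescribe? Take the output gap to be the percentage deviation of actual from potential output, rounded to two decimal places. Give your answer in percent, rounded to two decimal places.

8.66%

Output gap = 100 × (6324.3 − 6110.9) / 6110.9 = 3.49%.
r = 1.00 + 4.20 + 1.02 × (4.20 − 1.80) + 0.29 × 3.49
   = 1.00 + 4.2 + 2.448 + 1.0121 = 8.66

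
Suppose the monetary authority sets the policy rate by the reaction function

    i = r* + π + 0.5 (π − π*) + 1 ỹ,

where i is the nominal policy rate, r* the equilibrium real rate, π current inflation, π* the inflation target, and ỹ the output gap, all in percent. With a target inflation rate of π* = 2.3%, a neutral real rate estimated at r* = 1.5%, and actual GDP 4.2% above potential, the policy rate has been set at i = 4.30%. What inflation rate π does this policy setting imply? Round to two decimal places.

-0.17%

Output 4.2% above potential → ỹ = 4.2.
Collecting π: i = r* + (1 + 0.5) π − 0.5 π* + 1 ỹ
1.5 π = 4.30 − 1.5 + 0.5 × 2.3 − 1 × 4.2 = -0.25
π = -0.25 / 1.5 = -0.17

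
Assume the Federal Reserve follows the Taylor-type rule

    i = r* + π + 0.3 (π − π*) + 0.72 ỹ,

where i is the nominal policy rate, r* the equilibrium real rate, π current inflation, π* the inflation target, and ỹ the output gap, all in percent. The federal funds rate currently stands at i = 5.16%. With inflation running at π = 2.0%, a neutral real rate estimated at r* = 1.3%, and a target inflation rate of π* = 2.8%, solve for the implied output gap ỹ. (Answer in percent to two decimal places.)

0.72 ỹ = 5.16 − 1.3 − 2.0 − 0.3 × (2.0 − 2.8) = 2.1
ỹ = 2.1 / 0.72 = 2.92

2.92%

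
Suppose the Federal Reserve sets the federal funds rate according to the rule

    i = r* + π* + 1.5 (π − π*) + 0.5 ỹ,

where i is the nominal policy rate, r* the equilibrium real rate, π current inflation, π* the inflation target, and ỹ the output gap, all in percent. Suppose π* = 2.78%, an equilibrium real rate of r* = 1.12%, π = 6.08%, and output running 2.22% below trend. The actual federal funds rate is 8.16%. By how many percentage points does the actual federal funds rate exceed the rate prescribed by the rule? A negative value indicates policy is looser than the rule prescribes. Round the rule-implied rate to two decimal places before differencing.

Output 2.22% below potential → ỹ = -2.22.
i = 1.12 + 2.78 + 1.5 × (6.08 − 2.78) + 0.5 × (-2.22)
   = 1.12 + 2.78 + 4.95 − 1.11 = 7.74
Deviation = 8.16 − 7.74 = 0.42 pp.

0.42 pp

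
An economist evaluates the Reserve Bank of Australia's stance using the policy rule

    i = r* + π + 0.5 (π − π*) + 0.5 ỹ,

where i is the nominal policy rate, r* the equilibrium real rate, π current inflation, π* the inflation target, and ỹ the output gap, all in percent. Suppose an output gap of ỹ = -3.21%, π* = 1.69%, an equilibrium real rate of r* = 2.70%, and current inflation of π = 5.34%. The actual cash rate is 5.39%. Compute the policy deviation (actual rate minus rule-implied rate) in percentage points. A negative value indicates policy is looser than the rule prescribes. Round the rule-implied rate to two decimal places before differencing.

-2.87 pp

i = 2.70 + 5.34 + 0.5 × (5.34 − 1.69) + 0.5 × (-3.21)
   = 2.70 + 5.34 + 1.825 − 1.605 = 8.26
Deviation = 5.39 − 8.26 = -2.87 pp.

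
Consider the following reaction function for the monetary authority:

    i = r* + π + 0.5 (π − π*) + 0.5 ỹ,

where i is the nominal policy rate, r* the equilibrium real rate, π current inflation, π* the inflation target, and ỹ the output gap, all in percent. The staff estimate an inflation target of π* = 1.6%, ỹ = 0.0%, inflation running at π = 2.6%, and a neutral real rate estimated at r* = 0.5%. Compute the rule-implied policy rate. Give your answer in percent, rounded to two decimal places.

3.60%

i = 0.5 + 2.6 + 0.5 × (2.6 − 1.6) + 0.5 × 0.0
   = 0.5 + 2.6 + 0.5 + 0 = 3.60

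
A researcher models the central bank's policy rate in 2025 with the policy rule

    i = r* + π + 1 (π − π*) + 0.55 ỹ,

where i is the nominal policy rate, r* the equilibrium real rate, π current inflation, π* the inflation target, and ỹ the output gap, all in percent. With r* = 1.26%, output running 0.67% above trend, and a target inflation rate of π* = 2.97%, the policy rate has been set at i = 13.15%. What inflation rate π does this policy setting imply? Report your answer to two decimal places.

Output 0.67% above potential → ỹ = 0.67.
Collecting π: i = r* + (1 + 1) π − 1 π* + 0.55 ỹ
2 π = 13.15 − 1.26 + 1 × 2.97 − 0.55 × 0.67 = 14.4915
π = 14.4915 / 2 = 7.25

7.25%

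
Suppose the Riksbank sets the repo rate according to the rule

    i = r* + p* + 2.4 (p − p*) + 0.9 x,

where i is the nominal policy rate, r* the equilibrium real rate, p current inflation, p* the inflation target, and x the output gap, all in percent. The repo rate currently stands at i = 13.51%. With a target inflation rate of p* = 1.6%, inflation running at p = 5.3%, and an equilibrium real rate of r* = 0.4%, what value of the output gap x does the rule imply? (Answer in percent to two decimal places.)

0.9 x = 13.51 − 0.4 − 1.6 − 2.4 × (5.3 − 1.6) = 2.63
x = 2.63 / 0.9 = 2.92

2.92%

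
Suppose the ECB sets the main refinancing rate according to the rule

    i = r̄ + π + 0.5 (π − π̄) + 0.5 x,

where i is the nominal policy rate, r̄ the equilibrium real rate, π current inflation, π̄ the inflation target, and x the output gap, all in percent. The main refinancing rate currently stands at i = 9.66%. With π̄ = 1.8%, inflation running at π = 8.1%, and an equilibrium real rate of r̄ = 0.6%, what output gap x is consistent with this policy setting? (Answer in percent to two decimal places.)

0.5 x = 9.66 − 0.6 − 8.1 − 0.5 × (8.1 − 1.8) = -2.19
x = -2.19 / 0.5 = -4.38

-4.38%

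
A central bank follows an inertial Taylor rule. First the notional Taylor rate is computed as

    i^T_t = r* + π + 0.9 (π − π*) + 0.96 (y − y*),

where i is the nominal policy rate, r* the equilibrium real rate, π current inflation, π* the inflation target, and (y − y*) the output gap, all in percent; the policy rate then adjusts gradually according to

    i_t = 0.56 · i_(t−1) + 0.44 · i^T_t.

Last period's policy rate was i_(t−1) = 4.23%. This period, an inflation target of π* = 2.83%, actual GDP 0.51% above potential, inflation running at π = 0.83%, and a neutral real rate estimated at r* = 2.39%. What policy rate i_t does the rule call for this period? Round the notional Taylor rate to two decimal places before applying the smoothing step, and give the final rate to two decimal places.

3.21%

Output 0.51% above potential → (y − y*) = 0.51.
i^T_t = 2.39 + 0.83 + 0.9 × (0.83 − 2.83) + 0.96 × 0.51
   = 2.39 + 0.83 − 1.8 + 0.4896 = 1.91
i_t = 0.56 × 4.23 + 0.44 × 1.91 = 2.3688 + 0.8404 = 3.21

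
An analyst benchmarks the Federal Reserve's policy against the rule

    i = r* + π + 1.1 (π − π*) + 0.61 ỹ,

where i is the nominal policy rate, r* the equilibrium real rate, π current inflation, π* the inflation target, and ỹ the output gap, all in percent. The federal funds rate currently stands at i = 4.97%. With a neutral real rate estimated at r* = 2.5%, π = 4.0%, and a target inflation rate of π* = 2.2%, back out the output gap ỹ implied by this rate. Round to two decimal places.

-5.75%

0.61 ỹ = 4.97 − 2.5 − 4.0 − 1.1 × (4.0 − 2.2) = -3.51
ỹ = -3.51 / 0.61 = -5.75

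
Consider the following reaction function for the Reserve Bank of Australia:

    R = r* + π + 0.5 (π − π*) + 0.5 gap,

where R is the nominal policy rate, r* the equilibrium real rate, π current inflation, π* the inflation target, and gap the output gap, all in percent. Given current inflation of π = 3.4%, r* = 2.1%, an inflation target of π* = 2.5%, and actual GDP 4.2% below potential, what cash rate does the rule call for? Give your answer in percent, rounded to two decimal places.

3.85%

Output 4.2% below potential → gap = -4.2.
R = 2.1 + 3.4 + 0.5 × (3.4 − 2.5) + 0.5 × (-4.2)
   = 2.1 + 3.4 + 0.45 − 2.1 = 3.85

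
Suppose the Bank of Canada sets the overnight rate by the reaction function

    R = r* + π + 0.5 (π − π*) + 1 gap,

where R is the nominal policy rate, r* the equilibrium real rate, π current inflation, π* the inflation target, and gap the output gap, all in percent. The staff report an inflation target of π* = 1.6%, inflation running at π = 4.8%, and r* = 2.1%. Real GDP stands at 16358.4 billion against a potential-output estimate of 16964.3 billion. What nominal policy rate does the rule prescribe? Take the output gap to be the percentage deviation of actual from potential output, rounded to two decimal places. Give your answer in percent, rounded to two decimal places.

4.93%

Output gap = 100 × (16358.4 − 16964.3) / 16964.3 = -3.57%.
R = 2.10 + 4.80 + 0.5 × (4.80 − 1.60) + 1 × (-3.57)
   = 2.10 + 4.8 + 1.6 − 3.57 = 4.93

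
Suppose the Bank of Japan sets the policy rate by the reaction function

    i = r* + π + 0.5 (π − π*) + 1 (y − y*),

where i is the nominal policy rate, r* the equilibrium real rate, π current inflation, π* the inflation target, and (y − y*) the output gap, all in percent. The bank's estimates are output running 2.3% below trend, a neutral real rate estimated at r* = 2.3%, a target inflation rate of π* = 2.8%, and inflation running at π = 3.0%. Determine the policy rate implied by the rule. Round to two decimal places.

Output 2.3% below potential → (y − y*) = -2.3.
i = 2.3 + 3.0 + 0.5 × (3.0 − 2.8) + 1 × (-2.3)
   = 2.3 + 3 + 0.1 − 2.3 = 3.10

3.10%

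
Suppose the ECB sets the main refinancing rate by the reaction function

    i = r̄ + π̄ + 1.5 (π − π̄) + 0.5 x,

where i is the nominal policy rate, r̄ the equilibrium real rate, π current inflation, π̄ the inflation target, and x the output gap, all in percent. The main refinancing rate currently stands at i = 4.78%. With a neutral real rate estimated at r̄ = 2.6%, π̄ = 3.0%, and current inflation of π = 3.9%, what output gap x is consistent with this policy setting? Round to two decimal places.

-4.34%

0.5 x = 4.78 − 2.6 − 3.0 − 1.5 × (3.9 − 3.0) = -2.17
x = -2.17 / 0.5 = -4.34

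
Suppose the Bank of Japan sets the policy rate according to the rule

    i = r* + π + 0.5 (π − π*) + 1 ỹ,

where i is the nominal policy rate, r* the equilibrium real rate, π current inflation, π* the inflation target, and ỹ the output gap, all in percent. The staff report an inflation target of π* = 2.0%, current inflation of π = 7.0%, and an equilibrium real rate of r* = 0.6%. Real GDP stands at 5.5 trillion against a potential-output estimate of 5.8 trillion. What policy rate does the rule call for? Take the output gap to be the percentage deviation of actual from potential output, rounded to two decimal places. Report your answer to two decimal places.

Output gap = 100 × (5.5 − 5.8) / 5.8 = -5.17%.
i = 0.60 + 7.00 + 0.5 × (7.00 − 2.00) + 1 × (-5.17)
   = 0.60 + 7 + 2.5 − 5.17 = 4.93

4.93%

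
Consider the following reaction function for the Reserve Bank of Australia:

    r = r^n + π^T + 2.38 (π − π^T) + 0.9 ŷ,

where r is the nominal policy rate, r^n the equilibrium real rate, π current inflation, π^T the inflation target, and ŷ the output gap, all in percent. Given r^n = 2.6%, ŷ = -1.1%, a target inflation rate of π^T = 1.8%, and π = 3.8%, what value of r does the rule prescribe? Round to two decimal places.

8.17%

r = 2.6 + 1.8 + 2.38 × (3.8 − 1.8) + 0.9 × (-1.1)
   = 2.6 + 1.8 + 4.76 − 0.99 = 8.17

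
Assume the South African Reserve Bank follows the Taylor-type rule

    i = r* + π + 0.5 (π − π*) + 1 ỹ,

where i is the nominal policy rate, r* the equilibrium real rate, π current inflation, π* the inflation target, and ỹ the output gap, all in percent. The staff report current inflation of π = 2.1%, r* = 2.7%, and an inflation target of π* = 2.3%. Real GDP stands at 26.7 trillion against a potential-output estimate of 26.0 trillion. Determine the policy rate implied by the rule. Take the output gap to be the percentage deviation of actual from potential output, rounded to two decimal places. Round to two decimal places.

7.39%

Output gap = 100 × (26.7 − 26.0) / 26.0 = 2.69%.
i = 2.70 + 2.10 + 0.5 × (2.10 − 2.30) + 1 × 2.69
   = 2.70 + 2.1 − 0.1 + 2.69 = 7.39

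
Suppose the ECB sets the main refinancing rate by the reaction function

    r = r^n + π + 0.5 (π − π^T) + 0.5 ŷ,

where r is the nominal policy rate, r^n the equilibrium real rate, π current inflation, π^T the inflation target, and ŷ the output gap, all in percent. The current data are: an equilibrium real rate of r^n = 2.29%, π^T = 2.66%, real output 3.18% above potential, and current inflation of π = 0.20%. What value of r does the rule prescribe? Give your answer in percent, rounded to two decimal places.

2.85%

Output 3.18% above potential → ŷ = 3.18.
r = 2.29 + 0.20 + 0.5 × (0.20 − 2.66) + 0.5 × 3.18
   = 2.29 + 0.2 − 1.23 + 1.59 = 2.85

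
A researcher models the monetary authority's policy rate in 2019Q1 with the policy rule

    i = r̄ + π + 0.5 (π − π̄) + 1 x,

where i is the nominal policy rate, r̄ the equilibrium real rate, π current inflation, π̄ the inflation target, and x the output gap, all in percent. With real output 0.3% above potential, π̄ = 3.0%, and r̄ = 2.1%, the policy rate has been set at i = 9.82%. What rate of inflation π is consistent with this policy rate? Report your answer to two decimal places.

Output 0.3% above potential → x = 0.3.
Collecting π: i = r̄ + (1 + 0.5) π − 0.5 π̄ + 1 x
1.5 π = 9.82 − 2.1 + 0.5 × 3.0 − 1 × 0.3 = 8.92
π = 8.92 / 1.5 = 5.95

5.95%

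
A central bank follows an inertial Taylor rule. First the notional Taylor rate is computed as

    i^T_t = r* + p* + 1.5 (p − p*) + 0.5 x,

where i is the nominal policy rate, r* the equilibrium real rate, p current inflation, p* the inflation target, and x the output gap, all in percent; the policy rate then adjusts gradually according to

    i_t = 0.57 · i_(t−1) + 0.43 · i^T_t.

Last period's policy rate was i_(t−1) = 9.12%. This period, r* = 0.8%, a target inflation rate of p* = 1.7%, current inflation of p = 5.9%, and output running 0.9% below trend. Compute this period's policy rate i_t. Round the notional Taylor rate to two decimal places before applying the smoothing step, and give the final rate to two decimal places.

8.79%

Output 0.9% below potential → x = -0.9.
i^T_t = 0.8 + 1.7 + 1.5 × (5.9 − 1.7) + 0.5 × (-0.9)
   = 0.8 + 1.7 + 6.3 − 0.45 = 8.35
i_t = 0.57 × 9.12 + 0.43 × 8.35 = 5.1984 + 3.5905 = 8.79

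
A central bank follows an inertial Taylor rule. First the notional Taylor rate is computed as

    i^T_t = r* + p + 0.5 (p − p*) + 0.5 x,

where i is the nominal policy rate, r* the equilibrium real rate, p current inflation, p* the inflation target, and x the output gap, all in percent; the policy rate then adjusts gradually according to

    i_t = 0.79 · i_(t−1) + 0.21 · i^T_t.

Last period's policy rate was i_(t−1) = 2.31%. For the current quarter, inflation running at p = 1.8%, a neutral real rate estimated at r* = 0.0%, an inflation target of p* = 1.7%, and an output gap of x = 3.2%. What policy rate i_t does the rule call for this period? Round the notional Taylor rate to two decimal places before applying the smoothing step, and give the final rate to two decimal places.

i^T_t = 0.0 + 1.8 + 0.5 × (1.8 − 1.7) + 0.5 × 3.2
   = 0.0 + 1.8 + 0.05 + 1.6 = 3.45
i_t = 0.79 × 2.31 + 0.21 × 3.45 = 1.8249 + 0.7245 = 2.55

2.55%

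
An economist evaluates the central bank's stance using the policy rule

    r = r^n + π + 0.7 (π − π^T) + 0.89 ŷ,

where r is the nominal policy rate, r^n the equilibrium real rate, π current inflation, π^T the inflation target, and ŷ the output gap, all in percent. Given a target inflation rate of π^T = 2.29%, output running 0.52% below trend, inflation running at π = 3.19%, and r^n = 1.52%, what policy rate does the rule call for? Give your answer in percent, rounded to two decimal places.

4.88%

Output 0.52% below potential → ŷ = -0.52.
r = 1.52 + 3.19 + 0.7 × (3.19 − 2.29) + 0.89 × (-0.52)
   = 1.52 + 3.19 + 0.63 − 0.4628 = 4.88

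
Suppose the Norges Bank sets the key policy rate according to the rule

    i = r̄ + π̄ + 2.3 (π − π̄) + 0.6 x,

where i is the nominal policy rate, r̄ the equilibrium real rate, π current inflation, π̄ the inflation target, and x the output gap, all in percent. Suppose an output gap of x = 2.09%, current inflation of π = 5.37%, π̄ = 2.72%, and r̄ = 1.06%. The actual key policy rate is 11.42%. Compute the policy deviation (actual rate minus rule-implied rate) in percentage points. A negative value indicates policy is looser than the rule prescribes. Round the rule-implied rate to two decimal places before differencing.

0.29 pp

i = 1.06 + 2.72 + 2.3 × (5.37 − 2.72) + 0.6 × 2.09
   = 1.06 + 2.72 + 6.095 + 1.254 = 11.13
Deviation = 11.42 − 11.13 = 0.29 pp.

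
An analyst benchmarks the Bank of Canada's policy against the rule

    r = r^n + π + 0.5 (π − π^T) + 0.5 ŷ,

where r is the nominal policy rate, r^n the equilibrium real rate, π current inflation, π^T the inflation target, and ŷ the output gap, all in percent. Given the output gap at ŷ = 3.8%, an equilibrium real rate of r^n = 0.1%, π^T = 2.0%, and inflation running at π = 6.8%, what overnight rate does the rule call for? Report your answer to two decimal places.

r = 0.1 + 6.8 + 0.5 × (6.8 − 2.0) + 0.5 × 3.8
   = 0.1 + 6.8 + 2.4 + 1.9 = 11.20

11.20%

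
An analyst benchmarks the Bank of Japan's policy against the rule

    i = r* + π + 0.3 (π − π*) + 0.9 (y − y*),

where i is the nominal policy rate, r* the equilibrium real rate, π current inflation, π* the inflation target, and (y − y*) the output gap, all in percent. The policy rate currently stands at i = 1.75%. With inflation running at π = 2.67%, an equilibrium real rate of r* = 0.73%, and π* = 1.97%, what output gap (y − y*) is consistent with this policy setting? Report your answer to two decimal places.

0.9 (y − y*) = 1.75 − 0.73 − 2.67 − 0.3 × (2.67 − 1.97) = -1.86
(y − y*) = -1.86 / 0.9 = -2.07

-2.07%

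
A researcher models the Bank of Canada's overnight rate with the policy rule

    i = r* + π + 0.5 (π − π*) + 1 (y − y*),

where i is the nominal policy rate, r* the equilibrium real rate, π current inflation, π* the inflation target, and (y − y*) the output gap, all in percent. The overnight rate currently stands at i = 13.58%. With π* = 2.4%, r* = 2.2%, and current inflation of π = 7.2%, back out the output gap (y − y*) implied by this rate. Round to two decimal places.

1 (y − y*) = 13.58 − 2.2 − 7.2 − 0.5 × (7.2 − 2.4) = 1.78
(y − y*) = 1.78 / 1 = 1.78

1.78%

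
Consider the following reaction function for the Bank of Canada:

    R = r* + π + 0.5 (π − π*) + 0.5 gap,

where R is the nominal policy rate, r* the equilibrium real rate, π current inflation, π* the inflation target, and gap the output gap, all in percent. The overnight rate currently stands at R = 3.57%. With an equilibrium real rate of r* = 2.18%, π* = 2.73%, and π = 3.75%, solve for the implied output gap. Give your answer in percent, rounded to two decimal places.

-5.74%

0.5 gap = 3.57 − 2.18 − 3.75 − 0.5 × (3.75 − 2.73) = -2.87
gap = -2.87 / 0.5 = -5.74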